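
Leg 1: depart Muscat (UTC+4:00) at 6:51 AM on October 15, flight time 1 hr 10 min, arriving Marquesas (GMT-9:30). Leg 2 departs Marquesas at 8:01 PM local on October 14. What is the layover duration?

1 hour 30 minutes

Convert departure to UTC: 6:51 AM − 4:00 = 2:51 AM UTC on Oct 15.
Add 1 hour and 10 minutes flight time → 4:01 AM UTC.
Marquesas is UTC−9:30, so local arrival = 4:01 AM − 9:30 = 6:31 PM on Oct 14.
Layover = 8:01 PM − 6:31 PM = 1 hour 30 minutes.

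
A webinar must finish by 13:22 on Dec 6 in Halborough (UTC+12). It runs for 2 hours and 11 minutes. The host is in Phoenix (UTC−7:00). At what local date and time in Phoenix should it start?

Target end time in UTC: 13:22 − 12:00 = 01:22 on Dec 6.
Subtract 2 hours and 11 minutes → start 23:11 UTC on Dec 5.
Phoenix is UTC−7:00: 23:11 − 7:00 = 16:11 on Dec 5.

16:11 on December 5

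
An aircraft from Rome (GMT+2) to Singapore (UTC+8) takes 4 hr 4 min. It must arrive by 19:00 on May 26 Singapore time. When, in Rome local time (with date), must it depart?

08:56 on May 26

Target arrival in UTC: 19:00 − 8:00 = 11:00 on May 26.
Subtract 4 hours 4 minutes → departure 06:56 UTC on May 26.
Rome is UTC+2:00: 06:56 + 2:00 = 08:56 on May 26.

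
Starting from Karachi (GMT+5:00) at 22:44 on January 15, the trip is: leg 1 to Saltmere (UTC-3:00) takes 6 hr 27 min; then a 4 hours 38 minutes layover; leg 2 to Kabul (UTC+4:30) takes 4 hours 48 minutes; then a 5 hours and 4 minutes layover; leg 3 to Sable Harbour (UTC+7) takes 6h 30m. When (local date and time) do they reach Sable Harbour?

04:11 on January 17

Convert departure to UTC: 22:44 − 5:00 = 17:44 UTC on Jan 15.
Add 6 hours and 27 minutes leg 1 → 00:11 UTC (Jan 16).
Add 4 hours 38 minutes layover in Saltmere → 04:49 UTC.
Add 4 hours 48 minutes leg 2 → 09:37 UTC.
Add 5 hours and 4 minutes layover in Kabul → 14:41 UTC.
Add 6 hours and 30 minutes leg 3 → 21:11 UTC.
Sable Harbour is UTC+7:00, so local arrival = 21:11 + 7:00 = 04:11 on Jan 17.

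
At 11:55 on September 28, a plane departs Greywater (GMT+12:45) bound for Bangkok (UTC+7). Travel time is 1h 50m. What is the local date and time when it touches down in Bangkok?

Convert departure to UTC: 11:55 − 12:45 = 23:10 UTC on Sep 27.
Add 1 hour and 50 minutes travel time → 01:00 UTC (Sep 28).
Bangkok is UTC+7:00, so local arrival = 01:00 + 7:00 = 08:00 on Sep 28.

08:00 on September 28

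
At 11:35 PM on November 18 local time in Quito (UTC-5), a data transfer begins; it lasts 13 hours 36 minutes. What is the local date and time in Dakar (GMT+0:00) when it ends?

6:11 PM on Nov 19

Convert start to UTC: 11:35 PM + 5:00 = 4:35 AM UTC on Nov 19.
Add 13 hours and 36 minutes duration → 6:11 PM UTC.
Dakar is UTC+0, so local end time is the same: 6:11 PM on Nov 19.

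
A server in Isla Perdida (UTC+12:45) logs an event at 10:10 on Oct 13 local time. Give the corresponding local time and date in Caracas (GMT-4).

17:25 on October 12

Caracas is 16:45 behind Isla Perdida.
Shift by the zone difference: 10:10 − 16:45 = 17:25 on Oct 12 in Caracas.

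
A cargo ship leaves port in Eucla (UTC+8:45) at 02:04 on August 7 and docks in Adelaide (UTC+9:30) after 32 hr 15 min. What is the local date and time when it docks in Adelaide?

Adelaide is 0:45 ahead of Eucla.
After 32 hours 15 minutes it is 10:19 (Aug 8) in Eucla.
Shift by the zone difference: 10:19 + 0:45 = 11:04 on Aug 8 in Adelaide.

11:04 on Aug 8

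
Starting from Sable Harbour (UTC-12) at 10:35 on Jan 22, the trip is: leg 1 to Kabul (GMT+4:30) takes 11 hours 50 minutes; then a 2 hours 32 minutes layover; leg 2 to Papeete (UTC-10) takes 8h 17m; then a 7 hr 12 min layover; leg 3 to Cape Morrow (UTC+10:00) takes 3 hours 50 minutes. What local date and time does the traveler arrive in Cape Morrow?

18:16 on January 24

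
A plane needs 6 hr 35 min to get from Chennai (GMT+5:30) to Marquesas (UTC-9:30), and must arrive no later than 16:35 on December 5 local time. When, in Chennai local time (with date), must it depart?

01:00 on Dec 6

Target arrival in UTC: 16:35 + 9:30 = 02:05 on Dec 6.
Subtract 6 hours and 35 minutes → departure 19:30 UTC on Dec 5.
Chennai is UTC+5:30: 19:30 + 5:30 = 01:00 on Dec 6.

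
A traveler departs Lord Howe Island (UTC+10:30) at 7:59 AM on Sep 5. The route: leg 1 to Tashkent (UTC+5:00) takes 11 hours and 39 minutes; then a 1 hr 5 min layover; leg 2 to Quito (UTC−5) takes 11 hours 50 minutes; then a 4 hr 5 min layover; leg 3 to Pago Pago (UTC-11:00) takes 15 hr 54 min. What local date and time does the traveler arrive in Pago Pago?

Convert departure to UTC: 7:59 AM − 10:30 = 9:29 PM UTC on Sep 4.
Add 11 hours and 39 minutes leg 1 → 9:08 AM UTC (Sep 5).
Add 1 hour and 5 minutes layover in Tashkent → 10:13 AM UTC.
Add 11 hours 50 minutes leg 2 → 10:03 PM UTC.
Add 4 hours 5 minutes layover in Quito → 2:08 AM UTC (Sep 6).
Add 15 hours 54 minutes leg 3 → 6:02 PM UTC.
Pago Pago is UTC−11:00, so local arrival = 6:02 PM − 11:00 = 7:02 AM on Sep 6.

7:02 AM on September 6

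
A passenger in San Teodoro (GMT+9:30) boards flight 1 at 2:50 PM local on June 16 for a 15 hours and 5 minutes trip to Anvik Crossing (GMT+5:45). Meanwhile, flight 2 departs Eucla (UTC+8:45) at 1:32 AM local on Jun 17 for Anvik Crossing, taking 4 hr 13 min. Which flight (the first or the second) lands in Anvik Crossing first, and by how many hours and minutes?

the first, by 35 minutes

Flight 1 in UTC: 2:50 PM − 9:30 = 5:20 AM on Jun 16.
+15 hours and 5 minutes → arrive 8:25 PM UTC on Jun 16.
Flight 2 in UTC: 1:32 AM − 8:45 = 4:47 PM on Jun 16.
+4 hours 13 minutes → arrive 9:00 PM UTC on Jun 16.
Flight 1 lands earlier by 35 minutes.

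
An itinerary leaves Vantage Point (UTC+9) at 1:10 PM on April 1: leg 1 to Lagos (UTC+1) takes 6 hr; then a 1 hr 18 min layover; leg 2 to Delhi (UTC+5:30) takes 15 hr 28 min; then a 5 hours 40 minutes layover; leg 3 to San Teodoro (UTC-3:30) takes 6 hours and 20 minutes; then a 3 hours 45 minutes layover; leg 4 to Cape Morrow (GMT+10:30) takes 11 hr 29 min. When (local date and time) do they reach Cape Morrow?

4:40 PM on April 3

Convert departure to UTC: 1:10 PM − 9:00 = 4:10 AM UTC on Apr 1.
Add 6 hours leg 1 → 10:10 AM UTC.
Add 1 hour and 18 minutes layover in Lagos → 11:28 AM UTC.
Add 15 hours and 28 minutes leg 2 → 2:56 AM UTC (Apr 2).
Add 5 hours 40 minutes layover in Delhi → 8:36 AM UTC.
Add 6 hours 20 minutes leg 3 → 2:56 PM UTC.
Add 3 hours 45 minutes layover in San Teodoro → 6:41 PM UTC.
Add 11 hours and 29 minutes leg 4 → 6:10 AM UTC (Apr 3).
Cape Morrow is UTC+10:30, so local arrival = 6:10 AM + 10:30 = 4:40 PM on Apr 3.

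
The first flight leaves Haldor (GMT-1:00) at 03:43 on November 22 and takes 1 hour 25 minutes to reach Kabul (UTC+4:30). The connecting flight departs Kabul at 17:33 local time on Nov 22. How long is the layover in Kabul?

6 hours 55 minutes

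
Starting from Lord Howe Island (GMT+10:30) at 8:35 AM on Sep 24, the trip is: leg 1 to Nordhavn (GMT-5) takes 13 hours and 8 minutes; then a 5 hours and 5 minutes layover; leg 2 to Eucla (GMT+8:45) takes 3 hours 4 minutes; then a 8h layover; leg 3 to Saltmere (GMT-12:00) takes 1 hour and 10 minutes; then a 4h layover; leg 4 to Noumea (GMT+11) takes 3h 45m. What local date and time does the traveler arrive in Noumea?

11:17 PM on September 25

Convert departure to UTC: 8:35 AM − 10:30 = 10:05 PM UTC on Sep 23.
Add 13 hours and 8 minutes leg 1 → 11:13 AM UTC (Sep 24).
Add 5 hours 5 minutes layover in Nordhavn → 4:18 PM UTC.
Add 3 hours 4 minutes leg 2 → 7:22 PM UTC.
Add 8 hours layover in Eucla → 3:22 AM UTC (Sep 25).
Add 1 hour 10 minutes leg 3 → 4:32 AM UTC.
Add 4 hours layover in Saltmere → 8:32 AM UTC.
Add 3 hours and 45 minutes leg 4 → 12:17 PM UTC.
Noumea is UTC+11:00, so local arrival = 12:17 PM + 11:00 = 11:17 PM on Sep 25.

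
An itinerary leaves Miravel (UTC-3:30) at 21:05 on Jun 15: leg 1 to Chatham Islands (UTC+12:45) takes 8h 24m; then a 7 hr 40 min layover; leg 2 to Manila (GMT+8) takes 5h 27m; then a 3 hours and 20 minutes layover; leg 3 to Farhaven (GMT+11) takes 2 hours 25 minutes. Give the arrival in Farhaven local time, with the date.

14:51 on June 17

Convert departure to UTC: 21:05 + 3:30 = 00:35 UTC on Jun 16.
Add 8 hours and 24 minutes leg 1 → 08:59 UTC.
Add 7 hours and 40 minutes layover in Chatham Islands → 16:39 UTC.
Add 5 hours and 27 minutes leg 2 → 22:06 UTC.
Add 3 hours 20 minutes layover in Manila → 01:26 UTC (Jun 17).
Add 2 hours 25 minutes leg 3 → 03:51 UTC.
Farhaven is UTC+11:00, so local arrival = 03:51 + 11:00 = 14:51 on Jun 17.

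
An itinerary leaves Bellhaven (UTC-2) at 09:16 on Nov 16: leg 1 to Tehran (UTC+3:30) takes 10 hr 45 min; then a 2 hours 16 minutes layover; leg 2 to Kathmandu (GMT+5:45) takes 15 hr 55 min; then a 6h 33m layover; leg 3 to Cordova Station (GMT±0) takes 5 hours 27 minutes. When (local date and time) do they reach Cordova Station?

04:12 on Nov 18

Convert departure to UTC: 09:16 + 2:00 = 11:16 UTC on Nov 16.
Add 10 hours and 45 minutes leg 1 → 22:01 UTC.
Add 2 hours 16 minutes layover in Tehran → 00:17 UTC (Nov 17).
Add 15 hours 55 minutes leg 2 → 16:12 UTC.
Add 6 hours and 33 minutes layover in Kathmandu → 22:45 UTC.
Add 5 hours and 27 minutes leg 3 → 04:12 UTC (Nov 18).
Cordova Station is UTC+0, so local arrival is the same: 04:12 on Nov 18.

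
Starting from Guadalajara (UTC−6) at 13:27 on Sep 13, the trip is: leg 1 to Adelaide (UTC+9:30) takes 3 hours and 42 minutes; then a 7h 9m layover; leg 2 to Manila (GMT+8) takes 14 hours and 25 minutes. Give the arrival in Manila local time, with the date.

04:43 on September 15

Convert departure to UTC: 13:27 + 6:00 = 19:27 UTC on Sep 13.
Add 3 hours 42 minutes leg 1 → 23:09 UTC.
Add 7 hours 9 minutes layover in Adelaide → 06:18 UTC (Sep 14).
Add 14 hours and 25 minutes leg 2 → 20:43 UTC.
Manila is UTC+8:00, so local arrival = 20:43 + 8:00 = 04:43 on Sep 15.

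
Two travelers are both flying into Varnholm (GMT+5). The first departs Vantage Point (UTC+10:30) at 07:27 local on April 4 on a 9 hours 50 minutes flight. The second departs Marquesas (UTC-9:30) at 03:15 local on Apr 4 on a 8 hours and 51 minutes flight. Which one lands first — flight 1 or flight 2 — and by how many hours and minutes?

Flight 1 in UTC: 07:27 − 10:30 = 20:57 on Apr 3.
+9 hours 50 minutes → arrive 06:47 UTC on Apr 4.
Flight 2 in UTC: 03:15 + 9:30 = 12:45 on Apr 4.
+8 hours and 51 minutes → arrive 21:36 UTC on Apr 4.
Flight 1 lands earlier by 14 hours 49 minutes.

the first, by 14 hours 49 minutes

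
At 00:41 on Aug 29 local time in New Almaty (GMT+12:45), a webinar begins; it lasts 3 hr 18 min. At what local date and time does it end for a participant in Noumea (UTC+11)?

Convert start to UTC: 00:41 − 12:45 = 11:56 UTC on Aug 28.
Add 3 hours 18 minutes duration → 15:14 UTC.
Noumea is UTC+11:00, so local end time = 15:14 + 11:00 = 02:14 on Aug 29.

02:14 on August 29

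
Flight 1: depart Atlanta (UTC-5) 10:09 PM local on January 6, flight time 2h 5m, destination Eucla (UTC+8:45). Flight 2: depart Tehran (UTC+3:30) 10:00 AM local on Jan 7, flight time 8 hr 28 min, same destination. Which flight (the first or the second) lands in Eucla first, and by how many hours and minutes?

the first, by 9 hours 44 minutes

Flight 1 in UTC: 10:09 PM + 5:00 = 3:09 AM on Jan 7.
+2 hours and 5 minutes → arrive 5:14 AM UTC on Jan 7.
Flight 2 in UTC: 10:00 AM − 3:30 = 6:30 AM on Jan 7.
+8 hours and 28 minutes → arrive 2:58 PM UTC on Jan 7.
Flight 1 lands earlier by 9 hours 44 minutes.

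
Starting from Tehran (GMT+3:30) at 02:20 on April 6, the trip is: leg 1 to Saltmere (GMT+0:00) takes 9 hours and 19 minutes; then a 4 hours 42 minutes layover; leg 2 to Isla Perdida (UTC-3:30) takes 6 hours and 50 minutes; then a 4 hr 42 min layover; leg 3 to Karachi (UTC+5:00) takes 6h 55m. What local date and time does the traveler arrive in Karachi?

Convert departure to UTC: 02:20 − 3:30 = 22:50 UTC on Apr 5.
Add 9 hours 19 minutes leg 1 → 08:09 UTC (Apr 6).
Add 4 hours and 42 minutes layover in Saltmere → 12:51 UTC.
Add 6 hours 50 minutes leg 2 → 19:41 UTC.
Add 4 hours and 42 minutes layover in Isla Perdida → 00:23 UTC (Apr 7).
Add 6 hours 55 minutes leg 3 → 07:18 UTC.
Karachi is UTC+5:00, so local arrival = 07:18 + 5:00 = 12:18 on Apr 7.

12:18 on April 7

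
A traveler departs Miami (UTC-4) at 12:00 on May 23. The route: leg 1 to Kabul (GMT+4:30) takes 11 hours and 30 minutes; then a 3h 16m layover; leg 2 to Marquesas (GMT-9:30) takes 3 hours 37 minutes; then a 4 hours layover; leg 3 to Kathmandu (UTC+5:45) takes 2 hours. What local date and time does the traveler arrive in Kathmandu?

22:08 on May 24

Convert departure to UTC: 12:00 + 4:00 = 16:00 UTC on May 23.
Add 11 hours and 30 minutes leg 1 → 03:30 UTC (May 24).
Add 3 hours 16 minutes layover in Kabul → 06:46 UTC.
Add 3 hours and 37 minutes leg 2 → 10:23 UTC.
Add 4 hours layover in Marquesas → 14:23 UTC.
Add 2 hours leg 3 → 16:23 UTC.
Kathmandu is UTC+5:45, so local arrival = 16:23 + 5:45 = 22:08 on May 24.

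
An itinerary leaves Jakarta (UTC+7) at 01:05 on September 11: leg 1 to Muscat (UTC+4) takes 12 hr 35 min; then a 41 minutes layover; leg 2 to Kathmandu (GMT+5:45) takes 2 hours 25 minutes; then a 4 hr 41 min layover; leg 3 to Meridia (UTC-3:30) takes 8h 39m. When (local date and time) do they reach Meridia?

Convert departure to UTC: 01:05 − 7:00 = 18:05 UTC on Sep 10.
Add 12 hours and 35 minutes leg 1 → 06:40 UTC (Sep 11).
Add 41 minutes layover in Muscat → 07:21 UTC.
Add 2 hours and 25 minutes leg 2 → 09:46 UTC.
Add 4 hours 41 minutes layover in Kathmandu → 14:27 UTC.
Add 8 hours and 39 minutes leg 3 → 23:06 UTC.
Meridia is UTC−3:30, so local arrival = 23:06 − 3:30 = 19:36 on Sep 11.

19:36 on September 11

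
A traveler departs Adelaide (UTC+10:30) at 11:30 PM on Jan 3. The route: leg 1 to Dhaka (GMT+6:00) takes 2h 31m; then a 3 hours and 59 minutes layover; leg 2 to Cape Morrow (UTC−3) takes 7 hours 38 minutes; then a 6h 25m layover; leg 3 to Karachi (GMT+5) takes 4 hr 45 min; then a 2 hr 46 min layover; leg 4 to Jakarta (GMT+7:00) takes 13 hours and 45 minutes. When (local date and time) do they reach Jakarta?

1:49 PM on Jan 5

Convert departure to UTC: 11:30 PM − 10:30 = 1:00 PM UTC on Jan 3.
Add 2 hours and 31 minutes leg 1 → 3:31 PM UTC.
Add 3 hours 59 minutes layover in Dhaka → 7:30 PM UTC.
Add 7 hours and 38 minutes leg 2 → 3:08 AM UTC (Jan 4).
Add 6 hours and 25 minutes layover in Cape Morrow → 9:33 AM UTC.
Add 4 hours 45 minutes leg 3 → 2:18 PM UTC.
Add 2 hours 46 minutes layover in Karachi → 5:04 PM UTC.
Add 13 hours and 45 minutes leg 4 → 6:49 AM UTC (Jan 5).
Jakarta is UTC+7:00, so local arrival = 6:49 AM + 7:00 = 1:49 PM on Jan 5.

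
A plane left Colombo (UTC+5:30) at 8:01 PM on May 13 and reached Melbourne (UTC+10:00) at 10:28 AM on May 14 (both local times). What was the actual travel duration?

9 hours 57 minutes

Melbourne is 4:30 ahead of Colombo.
Clock-face elapsed time (ignoring zones) is 14 hours 27 minutes.
Actual elapsed = 14 hours 27 minutes − 4:30 = 9 hours 57 minutes.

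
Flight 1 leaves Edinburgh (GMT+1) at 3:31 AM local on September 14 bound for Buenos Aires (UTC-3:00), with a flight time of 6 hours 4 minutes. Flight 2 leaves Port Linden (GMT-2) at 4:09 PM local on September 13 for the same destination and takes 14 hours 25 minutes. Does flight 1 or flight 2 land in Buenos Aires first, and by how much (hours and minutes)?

the second, by 1 minute

Flight 1 in UTC: 3:31 AM − 1:00 = 2:31 AM on Sep 14.
+6 hours and 4 minutes → arrive 8:35 AM UTC on Sep 14.
Flight 2 in UTC: 4:09 PM + 2:00 = 6:09 PM on Sep 13.
+14 hours and 25 minutes → arrive 8:34 AM UTC on Sep 14.
Flight 2 lands earlier by 1 minute.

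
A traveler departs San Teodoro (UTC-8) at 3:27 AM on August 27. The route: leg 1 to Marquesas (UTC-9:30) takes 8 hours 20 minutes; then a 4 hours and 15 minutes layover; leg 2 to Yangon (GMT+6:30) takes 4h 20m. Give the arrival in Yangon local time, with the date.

10:52 AM on August 28

Convert departure to UTC: 3:27 AM + 8:00 = 11:27 AM UTC on Aug 27.
Add 8 hours and 20 minutes leg 1 → 7:47 PM UTC.
Add 4 hours and 15 minutes layover in Marquesas → 12:02 AM UTC (Aug 28).
Add 4 hours 20 minutes leg 2 → 4:22 AM UTC.
Yangon is UTC+6:30, so local arrival = 4:22 AM + 6:30 = 10:52 AM on Aug 28.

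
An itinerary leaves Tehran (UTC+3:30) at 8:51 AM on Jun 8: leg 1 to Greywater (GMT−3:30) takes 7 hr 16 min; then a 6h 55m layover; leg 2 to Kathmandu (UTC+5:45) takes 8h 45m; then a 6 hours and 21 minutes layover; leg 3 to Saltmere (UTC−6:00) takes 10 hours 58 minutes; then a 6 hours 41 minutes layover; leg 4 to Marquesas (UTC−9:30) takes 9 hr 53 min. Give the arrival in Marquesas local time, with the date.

4:40 AM on Jun 10

Convert departure to UTC: 8:51 AM − 3:30 = 5:21 AM UTC on Jun 8.
Add 7 hours 16 minutes leg 1 → 12:37 PM UTC.
Add 6 hours 55 minutes layover in Greywater → 7:32 PM UTC.
Add 8 hours 45 minutes leg 2 → 4:17 AM UTC (Jun 9).
Add 6 hours 21 minutes layover in Kathmandu → 10:38 AM UTC.
Add 10 hours and 58 minutes leg 3 → 9:36 PM UTC.
Add 6 hours 41 minutes layover in Saltmere → 4:17 AM UTC (Jun 10).
Add 9 hours and 53 minutes leg 4 → 2:10 PM UTC.
Marquesas is UTC−9:30, so local arrival = 2:10 PM − 9:30 = 4:40 AM on Jun 10.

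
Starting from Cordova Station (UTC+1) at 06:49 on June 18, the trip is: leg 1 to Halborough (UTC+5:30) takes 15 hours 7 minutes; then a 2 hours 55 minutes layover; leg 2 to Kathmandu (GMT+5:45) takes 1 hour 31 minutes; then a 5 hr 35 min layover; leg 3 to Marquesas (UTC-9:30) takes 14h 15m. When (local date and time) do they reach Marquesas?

11:42 on June 19

Convert departure to UTC: 06:49 − 1:00 = 05:49 UTC on Jun 18.
Add 15 hours and 7 minutes leg 1 → 20:56 UTC.
Add 2 hours and 55 minutes layover in Halborough → 23:51 UTC.
Add 1 hour 31 minutes leg 2 → 01:22 UTC (Jun 19).
Add 5 hours and 35 minutes layover in Kathmandu → 06:57 UTC.
Add 14 hours 15 minutes leg 3 → 21:12 UTC.
Marquesas is UTC−9:30, so local arrival = 21:12 − 9:30 = 11:42 on Jun 19.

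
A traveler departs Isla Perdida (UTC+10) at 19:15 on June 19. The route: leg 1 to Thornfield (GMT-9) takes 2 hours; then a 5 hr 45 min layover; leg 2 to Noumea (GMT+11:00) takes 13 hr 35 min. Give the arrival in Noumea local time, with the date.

17:35 on Jun 20

Convert departure to UTC: 19:15 − 10:00 = 09:15 UTC on Jun 19.
Add 2 hours leg 1 → 11:15 UTC.
Add 5 hours and 45 minutes layover in Thornfield → 17:00 UTC.
Add 13 hours and 35 minutes leg 2 → 06:35 UTC (Jun 20).
Noumea is UTC+11:00, so local arrival = 06:35 + 11:00 = 17:35 on Jun 20.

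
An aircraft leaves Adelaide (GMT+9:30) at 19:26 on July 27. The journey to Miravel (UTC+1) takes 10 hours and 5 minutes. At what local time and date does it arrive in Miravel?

Convert departure to UTC: 19:26 − 9:30 = 09:56 UTC on Jul 27.
Add 10 hours and 5 minutes travel time → 20:01 UTC.
Miravel is UTC+1:00, so local arrival = 20:01 + 1:00 = 21:01 on Jul 27.

21:01 on Jul 27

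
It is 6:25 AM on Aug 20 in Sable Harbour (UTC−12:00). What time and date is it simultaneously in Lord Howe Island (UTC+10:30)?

4:55 AM on August 21

In UTC: 6:25 AM + 12:00 = 6:25 PM on Aug 20.
Lord Howe Island is UTC+10:30: 6:25 PM + 10:30 = 4:55 AM on Aug 21.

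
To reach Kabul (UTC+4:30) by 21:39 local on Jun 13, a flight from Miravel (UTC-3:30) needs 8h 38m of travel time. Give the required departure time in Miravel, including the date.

05:01 on June 13

Target arrival in UTC: 21:39 − 4:30 = 17:09 on Jun 13.
Subtract 8 hours and 38 minutes → departure 08:31 UTC on Jun 13.
Miravel is UTC−3:30: 08:31 − 3:30 = 05:01 on Jun 13.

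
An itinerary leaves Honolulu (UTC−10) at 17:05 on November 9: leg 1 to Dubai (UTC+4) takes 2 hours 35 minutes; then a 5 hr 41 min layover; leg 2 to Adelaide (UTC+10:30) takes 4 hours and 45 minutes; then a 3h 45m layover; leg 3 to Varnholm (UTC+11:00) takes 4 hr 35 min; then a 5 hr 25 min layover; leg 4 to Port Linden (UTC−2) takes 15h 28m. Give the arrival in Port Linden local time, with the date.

Convert departure to UTC: 17:05 + 10:00 = 03:05 UTC on Nov 10.
Add 2 hours and 35 minutes leg 1 → 05:40 UTC.
Add 5 hours 41 minutes layover in Dubai → 11:21 UTC.
Add 4 hours 45 minutes leg 2 → 16:06 UTC.
Add 3 hours and 45 minutes layover in Adelaide → 19:51 UTC.
Add 4 hours 35 minutes leg 3 → 00:26 UTC (Nov 11).
Add 5 hours and 25 minutes layover in Varnholm → 05:51 UTC.
Add 15 hours and 28 minutes leg 4 → 21:19 UTC.
Port Linden is UTC−2:00, so local arrival = 21:19 − 2:00 = 19:19 on Nov 11.

19:19 on November 11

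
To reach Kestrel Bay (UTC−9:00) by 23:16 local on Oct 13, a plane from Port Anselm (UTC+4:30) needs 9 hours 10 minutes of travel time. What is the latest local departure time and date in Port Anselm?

Target arrival in UTC: 23:16 + 9:00 = 08:16 on Oct 14.
Subtract 9 hours and 10 minutes → departure 23:06 UTC on Oct 13.
Port Anselm is UTC+4:30: 23:06 + 4:30 = 03:36 on Oct 14.

03:36 on October 14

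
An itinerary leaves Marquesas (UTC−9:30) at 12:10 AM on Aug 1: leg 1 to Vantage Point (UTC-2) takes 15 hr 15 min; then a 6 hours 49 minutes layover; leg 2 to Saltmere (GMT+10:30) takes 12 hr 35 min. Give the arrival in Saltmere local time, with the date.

Convert departure to UTC: 12:10 AM + 9:30 = 9:40 AM UTC on Aug 1.
Add 15 hours 15 minutes leg 1 → 12:55 AM UTC (Aug 2).
Add 6 hours 49 minutes layover in Vantage Point → 7:44 AM UTC.
Add 12 hours 35 minutes leg 2 → 8:19 PM UTC.
Saltmere is UTC+10:30, so local arrival = 8:19 PM + 10:30 = 6:49 AM on Aug 3.

6:49 AM on August 3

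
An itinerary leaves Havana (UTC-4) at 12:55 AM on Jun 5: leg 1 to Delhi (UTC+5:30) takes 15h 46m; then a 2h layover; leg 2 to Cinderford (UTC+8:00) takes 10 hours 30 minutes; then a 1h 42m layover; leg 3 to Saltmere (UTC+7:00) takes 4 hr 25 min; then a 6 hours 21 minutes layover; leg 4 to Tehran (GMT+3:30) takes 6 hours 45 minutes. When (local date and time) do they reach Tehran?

7:54 AM on June 7

Convert departure to UTC: 12:55 AM + 4:00 = 4:55 AM UTC on Jun 5.
Add 15 hours and 46 minutes leg 1 → 8:41 PM UTC.
Add 2 hours layover in Delhi → 10:41 PM UTC.
Add 10 hours and 30 minutes leg 2 → 9:11 AM UTC (Jun 6).
Add 1 hour 42 minutes layover in Cinderford → 10:53 AM UTC.
Add 4 hours 25 minutes leg 3 → 3:18 PM UTC.
Add 6 hours and 21 minutes layover in Saltmere → 9:39 PM UTC.
Add 6 hours and 45 minutes leg 4 → 4:24 AM UTC (Jun 7).
Tehran is UTC+3:30, so local arrival = 4:24 AM + 3:30 = 7:54 AM on Jun 7.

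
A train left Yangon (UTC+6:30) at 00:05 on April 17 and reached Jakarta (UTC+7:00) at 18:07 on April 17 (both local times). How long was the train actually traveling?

Jakarta is 0:30 ahead of Yangon.
Clock-face elapsed time (ignoring zones) is 18 hours 2 minutes.
Actual elapsed = 18 hours 2 minutes − 0:30 = 17 hours 32 minutes.

17 hours 32 minutes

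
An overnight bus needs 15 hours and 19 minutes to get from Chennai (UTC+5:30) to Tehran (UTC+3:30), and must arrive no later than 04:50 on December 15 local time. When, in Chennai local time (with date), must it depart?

15:31 on December 14

Target arrival in UTC: 04:50 − 3:30 = 01:20 on Dec 15.
Subtract 15 hours and 19 minutes → departure 10:01 UTC on Dec 14.
Chennai is UTC+5:30: 10:01 + 5:30 = 15:31 on Dec 14.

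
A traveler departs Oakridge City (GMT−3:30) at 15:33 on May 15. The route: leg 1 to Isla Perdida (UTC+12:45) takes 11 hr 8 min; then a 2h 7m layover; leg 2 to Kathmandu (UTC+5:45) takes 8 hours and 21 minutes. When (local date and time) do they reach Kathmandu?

Convert departure to UTC: 15:33 + 3:30 = 19:03 UTC on May 15.
Add 11 hours and 8 minutes leg 1 → 06:11 UTC (May 16).
Add 2 hours and 7 minutes layover in Isla Perdida → 08:18 UTC.
Add 8 hours 21 minutes leg 2 → 16:39 UTC.
Kathmandu is UTC+5:45, so local arrival = 16:39 + 5:45 = 22:24 on May 16.

22:24 on May 16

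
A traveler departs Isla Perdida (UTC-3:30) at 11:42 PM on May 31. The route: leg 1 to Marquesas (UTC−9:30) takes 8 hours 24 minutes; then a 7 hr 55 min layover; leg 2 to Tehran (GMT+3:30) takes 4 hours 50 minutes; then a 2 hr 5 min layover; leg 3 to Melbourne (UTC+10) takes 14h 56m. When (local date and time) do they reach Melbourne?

Convert departure to UTC: 11:42 PM + 3:30 = 3:12 AM UTC on Jun 1.
Add 8 hours 24 minutes leg 1 → 11:36 AM UTC.
Add 7 hours 55 minutes layover in Marquesas → 7:31 PM UTC.
Add 4 hours and 50 minutes leg 2 → 12:21 AM UTC (Jun 2).
Add 2 hours and 5 minutes layover in Tehran → 2:26 AM UTC.
Add 14 hours and 56 minutes leg 3 → 5:22 PM UTC.
Melbourne is UTC+10:00, so local arrival = 5:22 PM + 10:00 = 3:22 AM on Jun 3.

3:22 AM on June 3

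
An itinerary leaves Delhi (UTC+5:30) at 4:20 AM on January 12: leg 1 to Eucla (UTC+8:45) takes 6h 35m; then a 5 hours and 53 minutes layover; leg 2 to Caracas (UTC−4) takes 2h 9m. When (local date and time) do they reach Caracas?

9:27 AM on January 12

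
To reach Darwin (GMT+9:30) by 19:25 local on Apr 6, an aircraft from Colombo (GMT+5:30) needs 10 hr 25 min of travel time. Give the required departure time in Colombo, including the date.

Target arrival in UTC: 19:25 − 9:30 = 09:55 on Apr 6.
Subtract 10 hours 25 minutes → departure 23:30 UTC on Apr 5.
Colombo is UTC+5:30: 23:30 + 5:30 = 05:00 on Apr 6.

05:00 on April 6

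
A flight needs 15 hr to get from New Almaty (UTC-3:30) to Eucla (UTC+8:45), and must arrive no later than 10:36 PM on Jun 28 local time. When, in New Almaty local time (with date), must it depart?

Target arrival in UTC: 10:36 PM − 8:45 = 1:51 PM on Jun 28.
Subtract 15 hours → departure 10:51 PM UTC on Jun 27.
New Almaty is UTC−3:30: 10:51 PM − 3:30 = 7:21 PM on Jun 27.

7:21 PM on June 27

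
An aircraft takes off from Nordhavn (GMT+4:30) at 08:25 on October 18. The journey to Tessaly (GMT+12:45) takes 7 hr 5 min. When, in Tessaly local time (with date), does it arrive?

Convert departure to UTC: 08:25 − 4:30 = 03:55 UTC on Oct 18.
Add 7 hours and 5 minutes travel time → 11:00 UTC.
Tessaly is UTC+12:45, so local arrival = 11:00 + 12:45 = 23:45 on Oct 18.

23:45 on October 18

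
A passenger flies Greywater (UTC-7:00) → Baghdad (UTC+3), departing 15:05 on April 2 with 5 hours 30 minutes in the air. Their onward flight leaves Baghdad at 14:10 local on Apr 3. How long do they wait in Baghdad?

7 hours 35 minutes

Convert departure to UTC: 15:05 + 7:00 = 22:05 UTC on Apr 2.
Add 5 hours and 30 minutes flight time → 03:35 UTC (Apr 3).
Baghdad is UTC+3:00, so local arrival = 03:35 + 3:00 = 06:35 on Apr 3.
Layover = 14:10 − 06:35 = 7 hours 35 minutes.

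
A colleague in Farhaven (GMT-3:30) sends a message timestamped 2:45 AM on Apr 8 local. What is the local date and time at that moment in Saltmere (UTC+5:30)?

Saltmere is 9:00 ahead of Farhaven.
Shift by the zone difference: 2:45 AM + 9:00 = 11:45 AM on Apr 8 in Saltmere.

11:45 AM on April 8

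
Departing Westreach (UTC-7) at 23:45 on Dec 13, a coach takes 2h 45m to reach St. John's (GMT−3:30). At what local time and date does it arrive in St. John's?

Convert departure to UTC: 23:45 + 7:00 = 06:45 UTC on Dec 14.
Add 2 hours 45 minutes travel time → 09:30 UTC.
St. John's is UTC−3:30, so local arrival = 09:30 − 3:30 = 06:00 on Dec 14.

06:00 on Dec 14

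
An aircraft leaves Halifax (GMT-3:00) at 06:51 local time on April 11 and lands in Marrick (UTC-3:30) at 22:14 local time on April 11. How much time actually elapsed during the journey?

15 hours 53 minutes

Marrick is 0:30 behind Halifax.
Clock-face elapsed time (ignoring zones) is 15 hours 23 minutes.
Actual elapsed = 15 hours 23 minutes + 0:30 = 15 hours 53 minutes.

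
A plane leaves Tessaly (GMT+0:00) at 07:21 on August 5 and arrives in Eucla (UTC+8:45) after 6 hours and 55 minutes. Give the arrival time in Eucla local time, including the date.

23:01 on Aug 5

Eucla is 8:45 ahead of Tessaly.
After 6 hours and 55 minutes it is 14:16 in Tessaly.
Shift by the zone difference: 14:16 + 8:45 = 23:01 on Aug 5 in Eucla.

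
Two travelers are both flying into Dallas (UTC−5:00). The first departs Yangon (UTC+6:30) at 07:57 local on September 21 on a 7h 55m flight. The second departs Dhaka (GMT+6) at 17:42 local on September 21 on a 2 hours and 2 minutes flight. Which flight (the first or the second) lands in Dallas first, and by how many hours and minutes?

the first, by 4 hours 22 minutes

Flight 1 in UTC: 07:57 − 6:30 = 01:27 on Sep 21.
+7 hours and 55 minutes → arrive 09:22 UTC on Sep 21.
Flight 2 in UTC: 17:42 − 6:00 = 11:42 on Sep 21.
+2 hours 2 minutes → arrive 13:44 UTC on Sep 21.
Flight 1 lands earlier by 4 hours 22 minutes.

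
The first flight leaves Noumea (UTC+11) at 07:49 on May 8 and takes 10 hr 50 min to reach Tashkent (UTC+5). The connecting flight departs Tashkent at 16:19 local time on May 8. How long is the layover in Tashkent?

Convert departure to UTC: 07:49 − 11:00 = 20:49 UTC on May 7.
Add 10 hours 50 minutes flight time → 07:39 UTC (May 8).
Tashkent is UTC+5:00, so local arrival = 07:39 + 5:00 = 12:39 on May 8.
Layover = 16:19 − 12:39 = 3 hours 40 minutes.

3 hours 40 minutes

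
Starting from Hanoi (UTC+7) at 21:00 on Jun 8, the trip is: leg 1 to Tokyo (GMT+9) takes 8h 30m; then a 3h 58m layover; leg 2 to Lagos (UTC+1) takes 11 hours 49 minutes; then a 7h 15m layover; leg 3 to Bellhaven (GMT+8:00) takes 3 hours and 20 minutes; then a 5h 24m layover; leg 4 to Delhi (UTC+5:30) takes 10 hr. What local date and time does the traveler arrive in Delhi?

21:46 on June 10

Convert departure to UTC: 21:00 − 7:00 = 14:00 UTC on Jun 8.
Add 8 hours and 30 minutes leg 1 → 22:30 UTC.
Add 3 hours 58 minutes layover in Tokyo → 02:28 UTC (Jun 9).
Add 11 hours 49 minutes leg 2 → 14:17 UTC.
Add 7 hours and 15 minutes layover in Lagos → 21:32 UTC.
Add 3 hours 20 minutes leg 3 → 00:52 UTC (Jun 10).
Add 5 hours and 24 minutes layover in Bellhaven → 06:16 UTC.
Add 10 hours leg 4 → 16:16 UTC.
Delhi is UTC+5:30, so local arrival = 16:16 + 5:30 = 21:46 on Jun 10.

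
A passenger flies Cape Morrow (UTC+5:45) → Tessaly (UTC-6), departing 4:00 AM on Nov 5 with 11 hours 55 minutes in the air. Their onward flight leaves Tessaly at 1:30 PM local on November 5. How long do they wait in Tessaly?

9 hours 20 minutes

Convert departure to UTC: 4:00 AM − 5:45 = 10:15 PM UTC on Nov 4.
Add 11 hours and 55 minutes flight time → 10:10 AM UTC (Nov 5).
Tessaly is UTC−6:00, so local arrival = 10:10 AM − 6:00 = 4:10 AM on Nov 5.
Layover = 1:30 PM − 4:10 AM = 9 hours 20 minutes.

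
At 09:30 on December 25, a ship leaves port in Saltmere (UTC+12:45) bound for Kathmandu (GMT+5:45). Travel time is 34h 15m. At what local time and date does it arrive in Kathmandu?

12:45 on December 26

Convert departure to UTC: 09:30 − 12:45 = 20:45 UTC on Dec 24.
Add 34 hours and 15 minutes travel time → 07:00 UTC (Dec 26).
Kathmandu is UTC+5:45, so local arrival = 07:00 + 5:45 = 12:45 on Dec 26.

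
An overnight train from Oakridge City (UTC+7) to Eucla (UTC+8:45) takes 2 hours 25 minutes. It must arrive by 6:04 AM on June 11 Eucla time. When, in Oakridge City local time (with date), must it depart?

Target arrival in UTC: 6:04 AM − 8:45 = 9:19 PM on Jun 10.
Subtract 2 hours and 25 minutes → departure 6:54 PM UTC on Jun 10.
Oakridge City is UTC+7:00: 6:54 PM + 7:00 = 1:54 AM on Jun 11.

1:54 AM on June 11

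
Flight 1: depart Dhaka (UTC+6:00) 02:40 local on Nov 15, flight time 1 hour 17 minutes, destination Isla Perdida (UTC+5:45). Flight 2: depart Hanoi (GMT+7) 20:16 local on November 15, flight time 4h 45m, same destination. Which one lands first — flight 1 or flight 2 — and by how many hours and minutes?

the first, by 20 hours 4 minutes

Flight 1 in UTC: 02:40 − 6:00 = 20:40 on Nov 14.
+1 hour 17 minutes → arrive 21:57 UTC on Nov 14.
Flight 2 in UTC: 20:16 − 7:00 = 13:16 on Nov 15.
+4 hours 45 minutes → arrive 18:01 UTC on Nov 15.
Flight 1 lands earlier by 20 hours 4 minutes.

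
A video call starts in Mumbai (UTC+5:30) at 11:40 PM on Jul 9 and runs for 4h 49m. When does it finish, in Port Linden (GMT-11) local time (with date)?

11:59 AM on Jul 9

Convert start to UTC: 11:40 PM − 5:30 = 6:10 PM UTC on Jul 9.
Add 4 hours and 49 minutes duration → 10:59 PM UTC.
Port Linden is UTC−11:00, so local end time = 10:59 PM − 11:00 = 11:59 AM on Jul 9.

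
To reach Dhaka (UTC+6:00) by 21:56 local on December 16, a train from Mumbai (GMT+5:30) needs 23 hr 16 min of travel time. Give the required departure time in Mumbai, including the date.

22:10 on Dec 15

Target arrival in UTC: 21:56 − 6:00 = 15:56 on Dec 16.
Subtract 23 hours and 16 minutes → departure 16:40 UTC on Dec 15.
Mumbai is UTC+5:30: 16:40 + 5:30 = 22:10 on Dec 15.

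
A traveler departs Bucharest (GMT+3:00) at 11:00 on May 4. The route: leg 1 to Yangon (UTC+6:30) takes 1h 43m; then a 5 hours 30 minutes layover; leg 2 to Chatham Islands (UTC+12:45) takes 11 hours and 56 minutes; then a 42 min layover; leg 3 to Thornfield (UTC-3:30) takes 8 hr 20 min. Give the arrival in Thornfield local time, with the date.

Convert departure to UTC: 11:00 − 3:00 = 08:00 UTC on May 4.
Add 1 hour and 43 minutes leg 1 → 09:43 UTC.
Add 5 hours 30 minutes layover in Yangon → 15:13 UTC.
Add 11 hours and 56 minutes leg 2 → 03:09 UTC (May 5).
Add 42 minutes layover in Chatham Islands → 03:51 UTC.
Add 8 hours 20 minutes leg 3 → 12:11 UTC.
Thornfield is UTC−3:30, so local arrival = 12:11 − 3:30 = 08:41 on May 5.

08:41 on May 5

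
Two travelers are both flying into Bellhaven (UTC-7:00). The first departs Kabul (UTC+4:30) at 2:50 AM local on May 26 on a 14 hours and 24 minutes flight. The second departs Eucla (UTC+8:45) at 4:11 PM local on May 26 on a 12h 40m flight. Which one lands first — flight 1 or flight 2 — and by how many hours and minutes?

Flight 1 in UTC: 2:50 AM − 4:30 = 10:20 PM on May 25.
+14 hours and 24 minutes → arrive 12:44 PM UTC on May 26.
Flight 2 in UTC: 4:11 PM − 8:45 = 7:26 AM on May 26.
+12 hours and 40 minutes → arrive 8:06 PM UTC on May 26.
Flight 1 lands earlier by 7 hours 22 minutes.

the first, by 7 hours 22 minutes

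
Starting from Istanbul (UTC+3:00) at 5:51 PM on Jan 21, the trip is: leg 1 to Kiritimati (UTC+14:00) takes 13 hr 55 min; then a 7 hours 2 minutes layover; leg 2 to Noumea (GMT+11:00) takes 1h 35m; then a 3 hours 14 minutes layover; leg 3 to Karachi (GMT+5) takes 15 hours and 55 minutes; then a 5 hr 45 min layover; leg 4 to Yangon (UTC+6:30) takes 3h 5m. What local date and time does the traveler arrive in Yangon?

Convert departure to UTC: 5:51 PM − 3:00 = 2:51 PM UTC on Jan 21.
Add 13 hours 55 minutes leg 1 → 4:46 AM UTC (Jan 22).
Add 7 hours and 2 minutes layover in Kiritimati → 11:48 AM UTC.
Add 1 hour 35 minutes leg 2 → 1:23 PM UTC.
Add 3 hours 14 minutes layover in Noumea → 4:37 PM UTC.
Add 15 hours 55 minutes leg 3 → 8:32 AM UTC (Jan 23).
Add 5 hours and 45 minutes layover in Karachi → 2:17 PM UTC.
Add 3 hours 5 minutes leg 4 → 5:22 PM UTC.
Yangon is UTC+6:30, so local arrival = 5:22 PM + 6:30 = 11:52 PM on Jan 23.

11:52 PM on January 23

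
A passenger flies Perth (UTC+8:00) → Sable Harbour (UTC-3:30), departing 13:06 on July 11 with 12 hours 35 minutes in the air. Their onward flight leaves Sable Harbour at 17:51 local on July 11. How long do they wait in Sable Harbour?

3 hours 40 minutes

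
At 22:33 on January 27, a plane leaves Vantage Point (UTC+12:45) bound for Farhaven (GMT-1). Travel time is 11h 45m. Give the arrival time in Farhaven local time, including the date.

20:33 on January 27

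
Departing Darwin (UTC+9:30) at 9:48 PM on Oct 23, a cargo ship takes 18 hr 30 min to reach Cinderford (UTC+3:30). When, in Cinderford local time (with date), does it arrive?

Convert departure to UTC: 9:48 PM − 9:30 = 12:18 PM UTC on Oct 23.
Add 18 hours and 30 minutes travel time → 6:48 AM UTC (Oct 24).
Cinderford is UTC+3:30, so local arrival = 6:48 AM + 3:30 = 10:18 AM on Oct 24.

10:18 AM on October 24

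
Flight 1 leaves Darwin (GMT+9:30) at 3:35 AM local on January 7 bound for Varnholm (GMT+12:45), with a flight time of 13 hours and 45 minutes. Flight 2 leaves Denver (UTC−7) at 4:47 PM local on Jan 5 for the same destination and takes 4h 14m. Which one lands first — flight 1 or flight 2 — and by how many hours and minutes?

the second, by 27 hours 49 minutes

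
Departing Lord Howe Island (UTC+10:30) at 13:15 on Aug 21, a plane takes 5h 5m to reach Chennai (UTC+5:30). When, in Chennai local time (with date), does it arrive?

13:20 on Aug 21

Convert departure to UTC: 13:15 − 10:30 = 02:45 UTC on Aug 21.
Add 5 hours and 5 minutes travel time → 07:50 UTC.
Chennai is UTC+5:30, so local arrival = 07:50 + 5:30 = 13:20 on Aug 21.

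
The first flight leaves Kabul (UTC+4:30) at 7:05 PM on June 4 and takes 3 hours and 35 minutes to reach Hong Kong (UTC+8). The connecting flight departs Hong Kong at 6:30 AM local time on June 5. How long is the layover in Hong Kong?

4 hours 20 minutes

Convert departure to UTC: 7:05 PM − 4:30 = 2:35 PM UTC on Jun 4.
Add 3 hours and 35 minutes flight time → 6:10 PM UTC.
Hong Kong is UTC+8:00, so local arrival = 6:10 PM + 8:00 = 2:10 AM on Jun 5.
Layover = 6:30 AM − 2:10 AM = 4 hours 20 minutes.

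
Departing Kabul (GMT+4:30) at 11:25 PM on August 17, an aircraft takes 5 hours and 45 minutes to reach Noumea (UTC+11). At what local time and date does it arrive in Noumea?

Noumea is 6:30 ahead of Kabul.
After 5 hours 45 minutes it is 5:10 AM (Aug 18) in Kabul.
Shift by the zone difference: 5:10 AM + 6:30 = 11:40 AM on Aug 18 in Noumea.

11:40 AM on August 18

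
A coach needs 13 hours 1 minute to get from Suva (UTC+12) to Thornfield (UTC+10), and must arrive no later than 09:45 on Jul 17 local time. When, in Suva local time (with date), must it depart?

22:44 on July 16

Target arrival in UTC: 09:45 − 10:00 = 23:45 on Jul 16.
Subtract 13 hours 1 minute → departure 10:44 UTC on Jul 16.
Suva is UTC+12:00: 10:44 + 12:00 = 22:44 on Jul 16.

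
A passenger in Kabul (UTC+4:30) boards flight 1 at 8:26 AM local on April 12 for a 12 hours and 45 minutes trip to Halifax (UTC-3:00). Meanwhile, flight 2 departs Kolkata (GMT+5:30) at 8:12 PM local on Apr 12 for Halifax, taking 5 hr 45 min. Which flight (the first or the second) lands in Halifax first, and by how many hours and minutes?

the first, by 3 hours 46 minutes

Flight 1 in UTC: 8:26 AM − 4:30 = 3:56 AM on Apr 12.
+12 hours 45 minutes → arrive 4:41 PM UTC on Apr 12.
Flight 2 in UTC: 8:12 PM − 5:30 = 2:42 PM on Apr 12.
+5 hours 45 minutes → arrive 8:27 PM UTC on Apr 12.
Flight 1 lands earlier by 3 hours 46 minutes.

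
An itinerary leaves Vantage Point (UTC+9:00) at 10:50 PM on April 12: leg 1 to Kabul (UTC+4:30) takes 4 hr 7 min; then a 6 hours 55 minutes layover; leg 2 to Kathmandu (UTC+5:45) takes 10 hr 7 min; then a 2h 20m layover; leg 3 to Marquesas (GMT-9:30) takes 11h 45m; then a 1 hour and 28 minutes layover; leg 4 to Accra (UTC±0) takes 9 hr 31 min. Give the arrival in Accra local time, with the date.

Convert departure to UTC: 10:50 PM − 9:00 = 1:50 PM UTC on Apr 12.
Add 4 hours and 7 minutes leg 1 → 5:57 PM UTC.
Add 6 hours 55 minutes layover in Kabul → 12:52 AM UTC (Apr 13).
Add 10 hours and 7 minutes leg 2 → 10:59 AM UTC.
Add 2 hours 20 minutes layover in Kathmandu → 1:19 PM UTC.
Add 11 hours 45 minutes leg 3 → 1:04 AM UTC (Apr 14).
Add 1 hour 28 minutes layover in Marquesas → 2:32 AM UTC.
Add 9 hours and 31 minutes leg 4 → 12:03 PM UTC.
Accra is UTC+0, so local arrival is the same: 12:03 PM on Apr 14.

12:03 PM on April 14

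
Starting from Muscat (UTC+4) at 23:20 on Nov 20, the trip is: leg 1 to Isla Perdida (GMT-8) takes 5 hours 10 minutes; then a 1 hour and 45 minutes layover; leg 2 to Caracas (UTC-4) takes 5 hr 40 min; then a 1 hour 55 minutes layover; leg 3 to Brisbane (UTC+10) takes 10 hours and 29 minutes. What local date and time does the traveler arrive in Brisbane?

Convert departure to UTC: 23:20 − 4:00 = 19:20 UTC on Nov 20.
Add 5 hours 10 minutes leg 1 → 00:30 UTC (Nov 21).
Add 1 hour and 45 minutes layover in Isla Perdida → 02:15 UTC.
Add 5 hours and 40 minutes leg 2 → 07:55 UTC.
Add 1 hour 55 minutes layover in Caracas → 09:50 UTC.
Add 10 hours 29 minutes leg 3 → 20:19 UTC.
Brisbane is UTC+10:00, so local arrival = 20:19 + 10:00 = 06:19 on Nov 22.

06:19 on November 22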